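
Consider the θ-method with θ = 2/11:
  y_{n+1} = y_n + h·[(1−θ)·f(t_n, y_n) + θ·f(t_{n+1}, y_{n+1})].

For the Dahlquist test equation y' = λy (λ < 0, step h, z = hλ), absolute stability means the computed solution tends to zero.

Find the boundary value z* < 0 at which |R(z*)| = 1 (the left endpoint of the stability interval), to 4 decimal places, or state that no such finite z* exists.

Test eqn y'=λy, z=hλ:
  y_{n+1} = y_n + z·[9/11·y_n + 2/11·y_{n+1}] ⇒ (1 − 2/11z)y_{n+1} = (1 + 9/11z)y_n
  R(z) = (1 + 9/11z)/(1 − 2/11z).

Need |R(x)|<1, x<0.
x=-1.54: |R|=0.2031
R=−1: 1+9/11x = −1+2/11x ⇒ -7/11x=2 ⇒ x=2/(-7/11)=-3.1429
Confirm numerically:
  x=-1.974: |R|=0.45264 <1
  x=-1.625: |R|=0.25439 <1
  x=-1.523: |R|=0.19272 <1
  x=-3.552: |R|=1.15820 >1
  x=-3.170: |R|=1.01096 >1
Stable set (-3.1429, 0).

left endpoint -3.1429.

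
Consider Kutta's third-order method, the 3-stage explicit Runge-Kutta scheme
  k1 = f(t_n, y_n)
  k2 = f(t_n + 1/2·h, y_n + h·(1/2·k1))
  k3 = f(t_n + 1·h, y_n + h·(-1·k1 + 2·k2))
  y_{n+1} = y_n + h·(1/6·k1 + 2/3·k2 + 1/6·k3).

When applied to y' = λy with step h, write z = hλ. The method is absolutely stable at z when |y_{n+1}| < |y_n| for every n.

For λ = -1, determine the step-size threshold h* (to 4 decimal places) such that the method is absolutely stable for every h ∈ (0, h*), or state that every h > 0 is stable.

Set f=λy, z=hλ:
  order 3, 3-stage ⇒ R(z)=1+z+z^2/2+z^3/6
  (e.g. R(-1.23)=0.21631, |R|=0.21631)

Find x<0 with |R(x)|<1.
x=-1.23: |R|=0.2163
|R(-1.12)|=0.2730 |R(-1.04)|=0.3133 |R(-0.81)|=0.4295
Bisect:
  x_lo=-3.1060 |R|=2.2763  x_hi=-0.1839 |R|=0.8320
  mid=-1.64492 |R|=0.03384 →hi
  mid=-2.37544 |R|=0.78808 →hi
  mid=-2.74070 |R|=1.41609 →lo
  mid=-2.55807 |R|=1.07610 →lo
  mid=-2.46676 |R|=0.92597 →hi
  mid=-2.51242 |R|=0.99946 →hi
  mid=-2.53524 |R|=1.03738 →lo
  ...
  [-2.51277,-2.51259] ⇒ x*=-2.5127
So |R|<1 on (-2.5127, 0).

(-2.5127,0); λ=-1 ⇒ h* = 2.5127.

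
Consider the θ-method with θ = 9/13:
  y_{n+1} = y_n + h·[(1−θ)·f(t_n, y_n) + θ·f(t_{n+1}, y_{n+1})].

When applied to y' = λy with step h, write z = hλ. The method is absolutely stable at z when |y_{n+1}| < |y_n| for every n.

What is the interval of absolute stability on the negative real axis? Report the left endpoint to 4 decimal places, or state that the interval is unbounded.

unbounded; (−∞, 0).

With y'=λy (z=hλ):
  y_{n+1} = y_n + z·[4/13·y_n + 9/13·y_{n+1}] ⇒ (1 − 9/13z)y_{n+1} = (1 + 4/13z)y_n
  so R(z) = (1 + 4/13z)/(1 − 9/13z).

Need |R(x)|<1, x<0.
x=-1.3: |R|=0.3158
x=-2: |R|=0.1613
x=-10: |R|=0.2621
x=-100: |R|=0.4239
θ=9/13≥1/2 ⇒ |1+4/13x|<|1−9/13x| ∀x<0 ⇒ interval (−∞,0).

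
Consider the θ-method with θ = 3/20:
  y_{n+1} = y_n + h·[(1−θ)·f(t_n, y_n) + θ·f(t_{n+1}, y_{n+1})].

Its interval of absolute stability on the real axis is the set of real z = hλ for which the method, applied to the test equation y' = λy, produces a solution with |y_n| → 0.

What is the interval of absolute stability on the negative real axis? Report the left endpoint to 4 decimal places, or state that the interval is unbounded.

(-2.8571, 0).

On y'=λy, z=hλ:
  y_{n+1} = y_n + z·[17/20·y_n + 3/20·y_{n+1}] ⇒ (1 − 3/20z)y_{n+1} = (1 + 17/20z)y_n
  ⇒ R(z) = (1 + 17/20z)/(1 − 3/20z).

Boundary: |R(x)|=1, x<0.
x=-1.45: |R|=0.1910
R=−1: 1+17/20x = −1+3/20x ⇒ -7/10x=2 ⇒ x=2/(-7/10)=-2.8571
Confirm numerically:
  x=-2.600: |R|=0.87050 <1
  x=-1.655: |R|=0.32586 <1
  x=-1.531: |R|=0.24507 <1
  x=-1.411: |R|=0.16453 <1
  x=-3.374: |R|=1.24022 >1
  x=-3.221: |R|=1.17173 >1
Stable set (-2.8571, 0).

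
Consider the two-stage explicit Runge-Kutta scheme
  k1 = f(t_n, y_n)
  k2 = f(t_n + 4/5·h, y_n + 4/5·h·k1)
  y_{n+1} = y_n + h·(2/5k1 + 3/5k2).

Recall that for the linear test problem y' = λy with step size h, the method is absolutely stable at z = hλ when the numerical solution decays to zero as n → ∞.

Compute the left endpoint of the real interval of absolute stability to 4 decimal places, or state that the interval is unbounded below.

With y'=λy (z=hλ):
  k1=λy_n ⇒ h·k1=z·y_n;  k2=λ(1+4/5z)y_n ⇒ h·k2=z(1+4/5z)y_n
  y_{n+1}/y_n = 1 + 2/5z + 3/5z(1+4/5z) = 1 + z + 12/25z²
  Hence R(z) = 1 + z + 12/25z².

Find x<0 with |R(x)|<1.
x=-0.79: |R|=0.5096
R=1: x+12/25x²=0 ⇒ x=−25/12=-2.0833; min R=1−1/(4·12/25)=0.4792>−1
Confirm numerically:
  x=-1.660: |R|=0.66269 <1
  x=-1.377: |R|=0.53314 <1
  x=-0.980: |R|=0.48099 <1
  x=-0.869: |R|=0.49348 <1
  x=-2.531: |R|=1.54386 >1
  x=-2.499: |R|=1.49860 >1
  x=-2.400: |R|=1.36480 >1
So |R|<1 on (-2.0833, 0).

left endpoint -2.0833.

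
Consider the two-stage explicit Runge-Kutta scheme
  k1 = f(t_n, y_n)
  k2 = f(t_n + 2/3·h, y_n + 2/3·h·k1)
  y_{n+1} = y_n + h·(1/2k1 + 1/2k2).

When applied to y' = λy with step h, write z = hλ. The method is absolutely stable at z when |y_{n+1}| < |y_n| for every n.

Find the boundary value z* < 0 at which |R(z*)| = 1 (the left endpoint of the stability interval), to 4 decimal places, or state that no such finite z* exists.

Test eqn y'=λy, z=hλ:
  k1=λy_n ⇒ h·k1=z·y_n;  k2=λ(1+2/3z)y_n ⇒ h·k2=z(1+2/3z)y_n
  y_{n+1}/y_n = 1 + 1/2z + 1/2z(1+2/3z) = 1 + z + 1/3z²
  R(z) = 1 + z + 1/3z².

Find x<0 with |R(x)|<1.
x=-1.45: |R|=0.2508
R=1: x+1/3x²=0 ⇒ x=−3=-3.0000; min R=1−1/(4·1/3)=0.2500>−1
Confirm numerically:
  x=-2.555: |R|=0.62101 <1
  x=-1.952: |R|=0.31810 <1
  x=-1.547: |R|=0.25074 <1
  x=-3.278: |R|=1.30376 >1
  x=-3.185: |R|=1.19641 >1
Stable set (-3.0000, 0).

left endpoint -3.0000.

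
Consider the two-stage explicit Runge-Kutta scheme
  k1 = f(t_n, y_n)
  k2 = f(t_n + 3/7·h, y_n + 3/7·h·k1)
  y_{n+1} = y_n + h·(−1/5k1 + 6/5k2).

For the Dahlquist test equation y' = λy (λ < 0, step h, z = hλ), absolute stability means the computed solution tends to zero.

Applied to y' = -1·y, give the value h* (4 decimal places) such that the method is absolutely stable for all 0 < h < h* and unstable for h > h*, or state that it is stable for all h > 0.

With y'=λy (z=hλ):
  k1=λy_n ⇒ h·k1=z·y_n;  k2=λ(1+3/7z)y_n ⇒ h·k2=z(1+3/7z)y_n
  y_{n+1}/y_n = 1 − 1/5z + 6/5z(1+3/7z) = 1 + z + 18/35z²
  R(z) = 1 + z + 18/35z².

Solve |R(x)|<1 on ℝ⁻.
x=-1.51: |R|=0.6626
R=1: x+18/35x²=0 ⇒ x=−35/18=-1.9444; min R=1−1/(4·18/35)=0.5139>−1
Confirm numerically:
  x=-1.878: |R|=0.93583 <1
  x=-1.801: |R|=0.86714 <1
  x=-1.363: |R|=0.59242 <1
  x=-0.981: |R|=0.51393 <1
  x=-2.432: |R|=1.60981 >1
  x=-2.241: |R|=1.34178 >1
  x=-1.966: |R|=1.02179 >1
Stable set (-1.9444, 0).

(-1.9444,0); λ=-1 ⇒ h* = (35/18)/1 = 1.9444.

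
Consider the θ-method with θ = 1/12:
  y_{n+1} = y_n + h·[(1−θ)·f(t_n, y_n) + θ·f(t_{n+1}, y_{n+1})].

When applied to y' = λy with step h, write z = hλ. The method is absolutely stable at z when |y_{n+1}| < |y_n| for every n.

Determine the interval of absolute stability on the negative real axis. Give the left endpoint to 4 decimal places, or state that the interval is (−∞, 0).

z∈(-2.4000,0).

Test eqn y'=λy, z=hλ:
  y_{n+1} = y_n + z·[11/12·y_n + 1/12·y_{n+1}] ⇒ (1 − 1/12z)y_{n+1} = (1 + 11/12z)y_n
  R(z) = (1 + 11/12z)/(1 − 1/12z).

Find x<0 with |R(x)|<1.
x=-0.84: |R|=0.2150
R=−1: 1+11/12x = −1+1/12x ⇒ -5/6x=2 ⇒ x=2/(-5/6)=-2.4000
Confirm numerically:
  x=-2.006: |R|=0.71869 <1
  x=-1.672: |R|=0.46752 <1
  x=-1.062: |R|=0.02435 <1
  x=-2.925: |R|=1.35176 >1
  x=-2.837: |R|=1.29453 >1
  x=-2.634: |R|=1.15990 >1
Stable set (-2.4000, 0).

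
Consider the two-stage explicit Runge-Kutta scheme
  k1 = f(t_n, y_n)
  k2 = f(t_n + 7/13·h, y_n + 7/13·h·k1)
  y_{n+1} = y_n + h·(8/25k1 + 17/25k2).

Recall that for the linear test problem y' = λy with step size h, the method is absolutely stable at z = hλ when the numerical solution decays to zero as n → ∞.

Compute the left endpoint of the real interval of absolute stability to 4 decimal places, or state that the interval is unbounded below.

On y'=λy, z=hλ:
  k1=λy_n ⇒ h·k1=z·y_n;  k2=λ(1+7/13z)y_n ⇒ h·k2=z(1+7/13z)y_n
  y_{n+1}/y_n = 1 + 8/25z + 17/25z(1+7/13z) = 1 + z + 119/325z²
  so R(z) = 1 + z + 119/325z².

Need |R(x)|<1, x<0.
x=-0.37: |R|=0.6801
R=1: x+119/325x²=0 ⇒ x=−325/119=-2.7311; min R=1−1/(4·119/325)=0.3172>−1
Confirm numerically:
  x=-2.676: |R|=0.94602 <1
  x=-2.167: |R|=0.55242 <1
  x=-2.036: |R|=0.48182 <1
  x=-1.540: |R|=0.32837 <1
  x=-3.210: |R|=1.56289 >1
  x=-3.107: |R|=1.42765 >1
Interval (-2.7311, 0).

left endpoint -2.7311.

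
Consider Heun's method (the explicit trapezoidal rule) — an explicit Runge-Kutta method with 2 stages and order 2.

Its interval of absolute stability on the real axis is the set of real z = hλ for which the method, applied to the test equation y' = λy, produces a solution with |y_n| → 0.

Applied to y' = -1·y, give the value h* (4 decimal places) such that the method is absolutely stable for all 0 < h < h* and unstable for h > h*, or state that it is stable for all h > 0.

(-2.0000,0); λ=-1 ⇒ h* = 2.0000.

On y'=λy, z=hλ:
  order 2, 2-stage ⇒ R(z)=1+z+z^2/2
  (e.g. R(-0.75)=0.53125, |R|=0.53125)

Need |R(x)|<1, x<0.
x=-0.75: |R|=0.5312
|R(-1.92)|=0.9232 |R(-1.74)|=0.7738 |R(-1.36)|=0.5648
Bisect:
  x_lo=-2.5580 |R|=1.7137  x_hi=-0.1396 |R|=0.8701
  mid=-1.34882 |R|=0.56084 →hi
  mid=-1.95342 |R|=0.95451 →hi
  mid=-2.25573 |R|=1.28843 →lo
  mid=-2.10458 |R|=1.11004 →lo
  mid=-2.02900 |R|=1.02942 →lo
  mid=-1.99121 |R|=0.99125 →hi
  mid=-2.01011 |R|=1.01016 →lo
  mid=-2.00066 |R|=1.00066 →lo
  mid=-1.99594 |R|=0.99594 →hi
  mid=-1.99830 |R|=0.99830 →hi
  ...
  [-2.00007,-1.99992] ⇒ x*=-2.0000
Stable set (-2.0000, 0).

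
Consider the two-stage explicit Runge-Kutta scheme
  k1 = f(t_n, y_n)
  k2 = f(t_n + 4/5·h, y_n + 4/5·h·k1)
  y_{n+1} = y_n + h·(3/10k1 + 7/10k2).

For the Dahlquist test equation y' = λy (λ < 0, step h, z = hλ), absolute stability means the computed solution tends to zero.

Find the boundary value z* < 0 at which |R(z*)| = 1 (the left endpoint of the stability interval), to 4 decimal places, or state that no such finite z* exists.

On y'=λy, z=hλ:
  k1=λy_n ⇒ h·k1=z·y_n;  k2=λ(1+4/5z)y_n ⇒ h·k2=z(1+4/5z)y_n
  y_{n+1}/y_n = 1 + 3/10z + 7/10z(1+4/5z) = 1 + z + 14/25z²
  ⇒ R(z) = 1 + z + 14/25z².

Find x<0 with |R(x)|<1.
x=-0.33: |R|=0.7310
R=1: x+14/25x²=0 ⇒ x=−25/14=-1.7857; min R=1−1/(4·14/25)=0.5536>−1
Confirm numerically:
  x=-1.384: |R|=0.68866 <1
  x=-1.337: |R|=0.66404 <1
  x=-0.847: |R|=0.55475 <1
  x=-2.261: |R|=1.60179 >1
  x=-2.240: |R|=1.56986 >1
  x=-2.105: |R|=1.37637 >1
So |R|<1 on (-1.7857, 0).

z* = -1.7857.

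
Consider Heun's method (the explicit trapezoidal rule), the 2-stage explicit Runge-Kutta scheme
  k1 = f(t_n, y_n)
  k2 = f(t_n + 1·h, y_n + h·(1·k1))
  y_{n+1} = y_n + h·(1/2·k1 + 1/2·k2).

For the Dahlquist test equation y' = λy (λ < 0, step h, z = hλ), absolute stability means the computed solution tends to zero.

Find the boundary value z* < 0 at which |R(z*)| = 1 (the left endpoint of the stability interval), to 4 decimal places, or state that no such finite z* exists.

On y'=λy, z=hλ:
  order 2, 2-stage ⇒ R(z)=1+z+z^2/2
  (e.g. R(-1.73)=0.76645, |R|=0.76645)

Need |R(x)|<1, x<0.
x=-1.73: |R|=0.7664
|R(-1.91)|=0.9140 |R(-1.8)|=0.8200 |R(-1.23)|=0.5264
Bisect:
  x_lo=-2.8621 |R|=2.2337  x_hi=-0.3426 |R|=0.7161
  mid=-1.60234 |R|=0.68141 →hi
  mid=-2.23223 |R|=1.25920 →lo
  mid=-1.91729 |R|=0.92071 →hi
  mid=-2.07476 |R|=1.07755 →lo
  mid=-1.99602 |R|=0.99603 →hi
  mid=-2.03539 |R|=1.03602 →lo
  mid=-2.01571 |R|=1.01583 →lo
  mid=-2.00587 |R|=1.00588 →lo
  mid=-2.00094 |R|=1.00095 →lo
  mid=-1.99848 |R|=0.99849 →hi
  ...
  [-2.00002,-1.99987] ⇒ x*=-2.0000
Interval (-2.0000, 0).

z* = -2.0000.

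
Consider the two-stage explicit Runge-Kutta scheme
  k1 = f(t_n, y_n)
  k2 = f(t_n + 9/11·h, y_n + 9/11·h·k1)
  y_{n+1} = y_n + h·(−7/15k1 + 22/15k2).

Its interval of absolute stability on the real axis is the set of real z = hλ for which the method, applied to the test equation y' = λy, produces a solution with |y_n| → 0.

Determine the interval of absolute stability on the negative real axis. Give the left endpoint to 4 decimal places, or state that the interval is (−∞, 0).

(-0.8333, 0).

On y'=λy, z=hλ:
  k1=λy_n ⇒ h·k1=z·y_n;  k2=λ(1+9/11z)y_n ⇒ h·k2=z(1+9/11z)y_n
  y_{n+1}/y_n = 1 − 7/15z + 22/15z(1+9/11z) = 1 + z + 6/5z²
  so R(z) = 1 + z + 6/5z².

Need |R(x)|<1, x<0.
x=-1.6: |R|=2.4720
R=1: x+6/5x²=0 ⇒ x=−5/6=-0.8333; min R=1−1/(4·6/5)=0.7917>−1
Confirm numerically:
  x=-0.675: |R|=0.87175 <1
  x=-0.591: |R|=0.82814 <1
  x=-0.542: |R|=0.81052 <1
  x=-0.336: |R|=0.79948 <1
  x=-1.423: |R|=2.00691 >1
  x=-1.417: |R|=1.99247 >1
  x=-0.975: |R|=1.16575 >1
Stable set (-0.8333, 0).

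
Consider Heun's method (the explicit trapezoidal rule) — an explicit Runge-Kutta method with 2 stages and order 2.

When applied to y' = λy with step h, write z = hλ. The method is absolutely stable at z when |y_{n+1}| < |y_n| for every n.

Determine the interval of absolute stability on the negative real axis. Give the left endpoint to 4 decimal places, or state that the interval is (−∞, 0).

With y'=λy (z=hλ):
  order 2, 2-stage ⇒ R(z)=1+z+z^2/2
  (e.g. R(-1.43)=0.59245, |R|=0.59245)

Boundary: |R(x)|=1, x<0.
x=-1.43: |R|=0.5924
|R(-2.14)|=1.1498 |R(-1.77)|=0.7964 |R(-0.96)|=0.5008
Bisect:
  x_lo=-2.3633 |R|=1.4293  x_hi=-0.2780 |R|=0.7606
  mid=-1.32069 |R|=0.55142 →hi
  mid=-1.84201 |R|=0.85449 →hi
  mid=-2.10267 |R|=1.10794 →lo
  mid=-1.97234 |R|=0.97272 →hi
  mid=-2.03751 |R|=1.03821 →lo
  mid=-2.00492 |R|=1.00494 →lo
  mid=-1.98863 |R|=0.98870 →hi
  mid=-1.99678 |R|=0.99678 →hi
  mid=-2.00085 |R|=1.00085 →lo
  mid=-1.99882 |R|=0.99882 →hi
  ...
  [-2.00009,-1.99996] ⇒ x*=-2.0000
Interval (-2.0000, 0).

(-2.0000, 0).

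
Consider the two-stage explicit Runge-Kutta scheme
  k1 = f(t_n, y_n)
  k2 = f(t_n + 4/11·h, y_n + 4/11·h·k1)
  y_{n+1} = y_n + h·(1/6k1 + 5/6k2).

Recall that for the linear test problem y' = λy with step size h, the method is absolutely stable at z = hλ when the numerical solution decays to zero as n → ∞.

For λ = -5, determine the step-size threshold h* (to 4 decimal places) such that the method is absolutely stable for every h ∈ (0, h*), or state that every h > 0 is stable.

(-3.3000,0); λ=-5 ⇒ h* = (33/10)/5 = 0.6600.

Test eqn y'=λy, z=hλ:
  k1=λy_n ⇒ h·k1=z·y_n;  k2=λ(1+4/11z)y_n ⇒ h·k2=z(1+4/11z)y_n
  y_{n+1}/y_n = 1 + 1/6z + 5/6z(1+4/11z) = 1 + z + 10/33z²
  R(z) = 1 + z + 10/33z².

Need |R(x)|<1, x<0.
x=-1.17: |R|=0.2448
R=1: x+10/33x²=0 ⇒ x=−33/10=-3.3000; min R=1−1/(4·10/33)=0.1750>−1
Confirm numerically:
  x=-3.096: |R|=0.80861 <1
  x=-2.558: |R|=0.42484 <1
  x=-1.568: |R|=0.17704 <1
  x=-1.501: |R|=0.18173 <1
  x=-3.822: |R|=1.60457 >1
  x=-3.640: |R|=1.37503 >1
Stable set (-3.3000, 0).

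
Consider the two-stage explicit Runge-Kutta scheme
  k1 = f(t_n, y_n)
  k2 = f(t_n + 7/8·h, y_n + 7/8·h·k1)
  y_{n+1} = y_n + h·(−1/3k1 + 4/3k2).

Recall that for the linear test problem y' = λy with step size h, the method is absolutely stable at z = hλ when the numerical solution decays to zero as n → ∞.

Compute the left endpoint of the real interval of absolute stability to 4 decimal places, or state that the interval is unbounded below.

On y'=λy, z=hλ:
  k1=λy_n ⇒ h·k1=z·y_n;  k2=λ(1+7/8z)y_n ⇒ h·k2=z(1+7/8z)y_n
  y_{n+1}/y_n = 1 − 1/3z + 4/3z(1+7/8z) = 1 + z + 7/6z²
  ⇒ R(z) = 1 + z + 7/6z².

Need |R(x)|<1, x<0.
x=-1.65: |R|=2.5263
R=1: x+7/6x²=0 ⇒ x=−6/7=-0.8571; min R=1−1/(4·7/6)=0.7857>−1
Confirm numerically:
  x=-0.486: |R|=0.78956 <1
  x=-0.355: |R|=0.79203 <1
  x=-0.350: |R|=0.79292 <1
  x=-1.117: |R|=1.33864 >1
  x=-1.073: |R|=1.27022 >1
  x=-1.020: |R|=1.19380 >1
So |R|<1 on (-0.8571, 0).

z* = -0.8571.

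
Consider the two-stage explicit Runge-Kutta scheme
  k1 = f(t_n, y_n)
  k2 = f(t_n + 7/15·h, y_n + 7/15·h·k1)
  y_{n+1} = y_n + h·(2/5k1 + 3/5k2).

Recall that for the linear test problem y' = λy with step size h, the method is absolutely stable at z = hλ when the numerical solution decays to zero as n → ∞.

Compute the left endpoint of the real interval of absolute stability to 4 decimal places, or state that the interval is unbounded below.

With y'=λy (z=hλ):
  k1=λy_n ⇒ h·k1=z·y_n;  k2=λ(1+7/15z)y_n ⇒ h·k2=z(1+7/15z)y_n
  y_{n+1}/y_n = 1 + 2/5z + 3/5z(1+7/15z) = 1 + z + 7/25z²
  so R(z) = 1 + z + 7/25z².

Solve |R(x)|<1 on ℝ⁻.
x=-1.78: |R|=0.1072
R=1: x+7/25x²=0 ⇒ x=−25/7=-3.5714; min R=1−1/(4·7/25)=0.1071>−1
Confirm numerically:
  x=-3.294: |R|=0.74412 <1
  x=-2.799: |R|=0.39463 <1
  x=-2.110: |R|=0.13659 <1
  x=-4.165: |R|=1.69222 >1
  x=-3.723: |R|=1.15800 >1
  x=-3.662: |R|=1.09287 >1
Stable set (-3.5714, 0).

z* = -3.5714.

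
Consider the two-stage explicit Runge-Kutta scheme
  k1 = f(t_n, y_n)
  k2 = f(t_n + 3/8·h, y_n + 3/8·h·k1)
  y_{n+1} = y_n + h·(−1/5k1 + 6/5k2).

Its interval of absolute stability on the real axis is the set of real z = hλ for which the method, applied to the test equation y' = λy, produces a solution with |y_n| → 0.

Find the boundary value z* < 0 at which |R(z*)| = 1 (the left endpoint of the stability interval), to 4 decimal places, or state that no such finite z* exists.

Test eqn y'=λy, z=hλ:
  k1=λy_n ⇒ h·k1=z·y_n;  k2=λ(1+3/8z)y_n ⇒ h·k2=z(1+3/8z)y_n
  y_{n+1}/y_n = 1 − 1/5z + 6/5z(1+3/8z) = 1 + z + 9/20z²
  so R(z) = 1 + z + 9/20z².

Boundary: |R(x)|=1, x<0.
x=-1.47: |R|=0.5024
R=1: x+9/20x²=0 ⇒ x=−20/9=-2.2222; min R=1−1/(4·9/20)=0.4444>−1
Confirm numerically:
  x=-1.873: |R|=0.70566 <1
  x=-1.607: |R|=0.55510 <1
  x=-1.554: |R|=0.53271 <1
  x=-1.402: |R|=0.48252 <1
  x=-2.571: |R|=1.40352 >1
  x=-2.260: |R|=1.03842 >1
Stable set (-2.2222, 0).

z* = -2.2222.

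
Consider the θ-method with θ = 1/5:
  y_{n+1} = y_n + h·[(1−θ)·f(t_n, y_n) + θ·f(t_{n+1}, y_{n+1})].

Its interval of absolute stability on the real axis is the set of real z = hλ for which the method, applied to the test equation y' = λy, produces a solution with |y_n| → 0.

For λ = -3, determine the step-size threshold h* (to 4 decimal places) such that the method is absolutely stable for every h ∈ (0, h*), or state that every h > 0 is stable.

(-3.3333,0); λ=-3 ⇒ h* = (10/3)/3 = 1.1111.

With y'=λy (z=hλ):
  y_{n+1} = y_n + z·[4/5·y_n + 1/5·y_{n+1}] ⇒ (1 − 1/5z)y_{n+1} = (1 + 4/5z)y_n
  ⇒ R(z) = (1 + 4/5z)/(1 − 1/5z).

Boundary: |R(x)|=1, x<0.
x=-1.77: |R|=0.3072
R=−1: 1+4/5x = −1+1/5x ⇒ -3/5x=2 ⇒ x=2/(-3/5)=-3.3333
Confirm numerically:
  x=-2.379: |R|=0.61201 <1
  x=-2.366: |R|=0.60603 <1
  x=-1.865: |R|=0.35834 <1
  x=-3.928: |R|=1.19982 >1
  x=-3.608: |R|=1.09572 >1
Stable set (-3.3333, 0).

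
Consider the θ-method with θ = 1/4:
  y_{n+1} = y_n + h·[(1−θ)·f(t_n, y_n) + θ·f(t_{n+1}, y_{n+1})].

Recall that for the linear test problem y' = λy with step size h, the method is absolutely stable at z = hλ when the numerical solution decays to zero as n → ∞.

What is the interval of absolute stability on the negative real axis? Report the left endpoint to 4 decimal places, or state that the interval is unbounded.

With y'=λy (z=hλ):
  y_{n+1} = y_n + z·[3/4·y_n + 1/4·y_{n+1}] ⇒ (1 − 1/4z)y_{n+1} = (1 + 3/4z)y_n
  Hence R(z) = (1 + 3/4z)/(1 − 1/4z).

Find x<0 with |R(x)|<1.
x=-1.79: |R|=0.2366
R=−1: 1+3/4x = −1+1/4x ⇒ -1/2x=2 ⇒ x=2/(-1/2)=-4.0000
Confirm numerically:
  x=-3.896: |R|=0.97366 <1
  x=-3.096: |R|=0.74521 <1
  x=-2.474: |R|=0.52858 <1
  x=-2.197: |R|=0.41811 <1
  x=-4.376: |R|=1.08978 >1
  x=-4.174: |R|=1.04257 >1
Stable set (-4.0000, 0).

(-4.0000, 0).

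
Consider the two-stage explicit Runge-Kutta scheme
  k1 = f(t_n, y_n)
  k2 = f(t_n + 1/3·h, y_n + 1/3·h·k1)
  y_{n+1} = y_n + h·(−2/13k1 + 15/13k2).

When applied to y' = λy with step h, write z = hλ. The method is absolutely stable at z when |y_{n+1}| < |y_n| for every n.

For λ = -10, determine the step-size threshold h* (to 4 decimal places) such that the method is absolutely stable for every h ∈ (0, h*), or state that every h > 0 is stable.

(-2.6000,0); λ=-10 ⇒ h* = (13/5)/10 = 0.2600.

Test eqn y'=λy, z=hλ:
  k1=λy_n ⇒ h·k1=z·y_n;  k2=λ(1+1/3z)y_n ⇒ h·k2=z(1+1/3z)y_n
  y_{n+1}/y_n = 1 − 2/13z + 15/13z(1+1/3z) = 1 + z + 5/13z²
  so R(z) = 1 + z + 5/13z².

Boundary: |R(x)|=1, x<0.
x=-1.41: |R|=0.3547
R=1: x+5/13x²=0 ⇒ x=−13/5=-2.6000; min R=1−1/(4·5/13)=0.3500>−1
Confirm numerically:
  x=-2.529: |R|=0.93094 <1
  x=-2.366: |R|=0.78706 <1
  x=-1.151: |R|=0.35854 <1
  x=-3.047: |R|=1.52385 >1
  x=-2.887: |R|=1.31868 >1
  x=-2.702: |R|=1.10600 >1
Interval (-2.6000, 0).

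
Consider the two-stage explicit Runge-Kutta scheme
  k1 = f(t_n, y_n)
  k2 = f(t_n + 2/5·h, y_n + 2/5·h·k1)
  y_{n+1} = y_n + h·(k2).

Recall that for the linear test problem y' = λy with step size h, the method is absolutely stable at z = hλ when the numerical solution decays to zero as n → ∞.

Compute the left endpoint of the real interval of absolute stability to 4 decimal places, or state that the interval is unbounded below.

z* = -2.5000.

Test eqn y'=λy, z=hλ:
  k1=λy_n ⇒ h·k1=z·y_n;  k2=λ(1+2/5z)y_n ⇒ h·k2=z(1+2/5z)y_n
  y_{n+1}/y_n = 1 + z(1+2/5z) = 1 + z + 2/5z²
  so R(z) = 1 + z + 2/5z².

Solve |R(x)|<1 on ℝ⁻.
x=-1.38: |R|=0.3818
R=1: x+2/5x²=0 ⇒ x=−5/2=-2.5000; min R=1−1/(4·2/5)=0.3750>−1
Confirm numerically:
  x=-2.396: |R|=0.90033 <1
  x=-2.074: |R|=0.64659 <1
  x=-1.991: |R|=0.59463 <1
  x=-3.069: |R|=1.69850 >1
  x=-2.839: |R|=1.38497 >1
Stable set (-2.5000, 0).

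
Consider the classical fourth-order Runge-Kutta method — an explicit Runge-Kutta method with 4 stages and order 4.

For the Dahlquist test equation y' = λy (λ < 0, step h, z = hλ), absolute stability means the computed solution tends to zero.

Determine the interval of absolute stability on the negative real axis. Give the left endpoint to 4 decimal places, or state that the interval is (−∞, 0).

(-2.7853, 0).

With y'=λy (z=hλ):
  order 4, 4-stage ⇒ R(z)=1+z+z^2/2+z^3/6+z^4/24
  (e.g. R(-0.51)=0.60076, |R|=0.60076)

Boundary: |R(x)|=1, x<0.
x=-0.51: |R|=0.6008
|R(-3.09)|=1.5654 |R(-0.91)|=0.4070 |R(-0.79)|=0.4561
Bisect:
  x_lo=-3.1267 |R|=1.6491  x_hi=-0.3563 |R|=0.7003
  mid=-1.74147 |R|=0.27788 →hi
  mid=-2.43407 |R|=0.58734 →hi
  mid=-2.78037 |R|=0.99260 →hi
  mid=-2.95352 |R|=1.28470 →lo
  mid=-2.86694 |R|=1.13024 →lo
  mid=-2.82366 |R|=1.05940 →lo
  mid=-2.80201 |R|=1.02550 →lo
  mid=-2.79119 |R|=1.00893 →lo
  mid=-2.78578 |R|=1.00073 →lo
  ...
  [-2.78544,-2.78527] ⇒ x*=-2.7853
So |R|<1 on (-2.7853, 0).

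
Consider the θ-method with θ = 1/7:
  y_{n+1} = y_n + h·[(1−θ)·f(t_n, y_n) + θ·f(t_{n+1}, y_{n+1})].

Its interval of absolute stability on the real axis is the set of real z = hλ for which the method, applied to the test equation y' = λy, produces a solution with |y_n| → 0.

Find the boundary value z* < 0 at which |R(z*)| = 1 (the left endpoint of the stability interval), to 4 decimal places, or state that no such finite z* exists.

On y'=λy, z=hλ:
  y_{n+1} = y_n + z·[6/7·y_n + 1/7·y_{n+1}] ⇒ (1 − 1/7z)y_{n+1} = (1 + 6/7z)y_n
  Hence R(z) = (1 + 6/7z)/(1 − 1/7z).

Need |R(x)|<1, x<0.
x=-0.79: |R|=0.2901
R=−1: 1+6/7x = −1+1/7x ⇒ -5/7x=2 ⇒ x=2/(-5/7)=-2.8000
Confirm numerically:
  x=-2.231: |R|=0.69180 <1
  x=-1.994: |R|=0.55192 <1
  x=-1.655: |R|=0.33853 <1
  x=-3.351: |R|=1.26616 >1
  x=-3.165: |R|=1.17954 >1
Stable set (-2.8000, 0).

left endpoint -2.8000.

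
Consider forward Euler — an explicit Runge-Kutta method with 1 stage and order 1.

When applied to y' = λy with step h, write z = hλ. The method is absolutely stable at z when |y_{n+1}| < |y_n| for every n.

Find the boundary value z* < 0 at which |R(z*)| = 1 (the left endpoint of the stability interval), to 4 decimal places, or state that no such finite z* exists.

left endpoint -2.0000.

On y'=λy, z=hλ:
  order 1, 1-stage ⇒ R(z)=1+z
  (e.g. R(-1.73)=-0.73000, |R|=0.73000)

Need |R(x)|<1, x<0.
x=-1.73: |R|=0.7300
|R(-2.09)|=1.0900 |R(-1.47)|=0.4700 |R(-0.91)|=0.0900
Bisect:
  x_lo=-2.4825 |R|=1.4825  x_hi=-0.3862 |R|=0.6138
  mid=-1.43435 |R|=0.43435 →hi
  mid=-1.95842 |R|=0.95842 →hi
  mid=-2.22045 |R|=1.22045 →lo
  mid=-2.08944 |R|=1.08944 →lo
  mid=-2.02393 |R|=1.02393 →lo
  mid=-1.99117 |R|=0.99117 →hi
  mid=-2.00755 |R|=1.00755 →lo
  mid=-1.99936 |R|=0.99936 →hi
  ...
  [-2.00000,-1.99987] ⇒ x*=-2.0000
Interval (-2.0000, 0).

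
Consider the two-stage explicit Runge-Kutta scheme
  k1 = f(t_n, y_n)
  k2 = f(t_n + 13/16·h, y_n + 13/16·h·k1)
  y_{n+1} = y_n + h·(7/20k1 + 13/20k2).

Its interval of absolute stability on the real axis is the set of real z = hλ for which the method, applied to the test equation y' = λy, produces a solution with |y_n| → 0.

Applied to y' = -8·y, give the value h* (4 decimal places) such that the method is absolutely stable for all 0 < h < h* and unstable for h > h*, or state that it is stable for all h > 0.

Test eqn y'=λy, z=hλ:
  k1=λy_n ⇒ h·k1=z·y_n;  k2=λ(1+13/16z)y_n ⇒ h·k2=z(1+13/16z)y_n
  y_{n+1}/y_n = 1 + 7/20z + 13/20z(1+13/16z) = 1 + z + 169/320z²
  so R(z) = 1 + z + 169/320z².

Boundary: |R(x)|=1, x<0.
x=-1.61: |R|=0.7590
R=1: x+169/320x²=0 ⇒ x=−320/169=-1.8935; min R=1−1/(4·169/320)=0.5266>−1
Confirm numerically:
  x=-1.651: |R|=0.78856 <1
  x=-1.470: |R|=0.67123 <1
  x=-1.418: |R|=0.64391 <1
  x=-0.998: |R|=0.52801 <1
  x=-2.285: |R|=1.47246 >1
  x=-1.919: |R|=1.02585 >1
Stable set (-1.8935, 0).

(-1.8935,0); λ=-8 ⇒ h* = (320/169)/8 = 0.2367.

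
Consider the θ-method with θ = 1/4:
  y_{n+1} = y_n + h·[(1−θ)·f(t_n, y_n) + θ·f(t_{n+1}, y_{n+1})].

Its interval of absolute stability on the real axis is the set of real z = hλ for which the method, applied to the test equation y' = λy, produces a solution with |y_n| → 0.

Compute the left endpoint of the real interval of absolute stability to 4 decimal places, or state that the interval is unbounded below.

left endpoint -4.0000.

With y'=λy (z=hλ):
  y_{n+1} = y_n + z·[3/4·y_n + 1/4·y_{n+1}] ⇒ (1 − 1/4z)y_{n+1} = (1 + 3/4z)y_n
  R(z) = (1 + 3/4z)/(1 − 1/4z).

Find x<0 with |R(x)|<1.
x=-1.3: |R|=0.0189
R=−1: 1+3/4x = −1+1/4x ⇒ -1/2x=2 ⇒ x=2/(-1/2)=-4.0000
Confirm numerically:
  x=-3.191: |R|=0.77500 <1
  x=-2.910: |R|=0.68452 <1
  x=-2.839: |R|=0.66048 <1
  x=-1.667: |R|=0.17664 <1
  x=-4.376: |R|=1.08978 >1
  x=-4.369: |R|=1.08818 >1
Interval (-4.0000, 0).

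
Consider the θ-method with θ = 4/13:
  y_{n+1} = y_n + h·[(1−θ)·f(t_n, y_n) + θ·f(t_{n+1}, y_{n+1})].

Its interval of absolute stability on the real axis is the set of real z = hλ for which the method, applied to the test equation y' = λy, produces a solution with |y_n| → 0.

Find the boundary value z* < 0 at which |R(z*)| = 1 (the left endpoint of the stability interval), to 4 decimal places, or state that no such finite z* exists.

z* = -5.2000.

Test eqn y'=λy, z=hλ:
  y_{n+1} = y_n + z·[9/13·y_n + 4/13·y_{n+1}] ⇒ (1 − 4/13z)y_{n+1} = (1 + 9/13z)y_n
  Hence R(z) = (1 + 9/13z)/(1 − 4/13z).

Need |R(x)|<1, x<0.
x=-1.44: |R|=0.0021
R=−1: 1+9/13x = −1+4/13x ⇒ -5/13x=2 ⇒ x=2/(-5/13)=-5.2000
Confirm numerically:
  x=-4.958: |R|=0.96315 <1
  x=-3.883: |R|=0.76921 <1
  x=-2.582: |R|=0.43887 <1
  x=-2.329: |R|=0.35674 <1
  x=-5.718: |R|=1.07220 >1
  x=-5.555: |R|=1.05040 >1
  x=-5.263: |R|=1.00925 >1
So |R|<1 on (-5.2000, 0).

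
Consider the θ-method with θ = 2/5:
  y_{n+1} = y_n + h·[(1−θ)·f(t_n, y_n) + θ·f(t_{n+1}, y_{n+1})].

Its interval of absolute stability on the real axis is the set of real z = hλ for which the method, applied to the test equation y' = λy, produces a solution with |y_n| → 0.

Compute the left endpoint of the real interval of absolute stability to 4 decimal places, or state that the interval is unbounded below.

left endpoint -10.0000.

With y'=λy (z=hλ):
  y_{n+1} = y_n + z·[3/5·y_n + 2/5·y_{n+1}] ⇒ (1 − 2/5z)y_{n+1} = (1 + 3/5z)y_n
  Hence R(z) = (1 + 3/5z)/(1 − 2/5z).

Find x<0 with |R(x)|<1.
x=-0.47: |R|=0.6044
R=−1: 1+3/5x = −1+2/5x ⇒ -1/5x=2 ⇒ x=2/(-1/5)=-10.0000
Confirm numerically:
  x=-8.667: |R|=0.94032 <1
  x=-6.144: |R|=0.77696 <1
  x=-5.405: |R|=0.70936 <1
  x=-10.242: |R|=1.00950 >1
  x=-10.169: |R|=1.00667 >1
So |R|<1 on (-10.0000, 0).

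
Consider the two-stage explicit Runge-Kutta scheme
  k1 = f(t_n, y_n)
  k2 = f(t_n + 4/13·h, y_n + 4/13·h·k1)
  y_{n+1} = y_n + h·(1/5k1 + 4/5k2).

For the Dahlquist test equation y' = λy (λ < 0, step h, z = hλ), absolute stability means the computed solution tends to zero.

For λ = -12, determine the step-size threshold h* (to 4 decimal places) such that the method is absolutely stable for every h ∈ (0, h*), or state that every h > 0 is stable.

(-4.0625,0); λ=-12 ⇒ h* = (65/16)/12 = 0.3385.

On y'=λy, z=hλ:
  k1=λy_n ⇒ h·k1=z·y_n;  k2=λ(1+4/13z)y_n ⇒ h·k2=z(1+4/13z)y_n
  y_{n+1}/y_n = 1 + 1/5z + 4/5z(1+4/13z) = 1 + z + 16/65z²
  Hence R(z) = 1 + z + 16/65z².

Boundary: |R(x)|=1, x<0.
x=-1.34: |R|=0.1020
R=1: x+16/65x²=0 ⇒ x=−65/16=-4.0625; min R=1−1/(4·16/65)=-0.0156>−1
Confirm numerically:
  x=-3.972: |R|=0.91152 <1
  x=-2.804: |R|=0.13136 <1
  x=-2.285: |R|=0.00022 <1
  x=-4.593: |R|=1.59978 >1
  x=-4.575: |R|=1.57715 >1
Stable set (-4.0625, 0).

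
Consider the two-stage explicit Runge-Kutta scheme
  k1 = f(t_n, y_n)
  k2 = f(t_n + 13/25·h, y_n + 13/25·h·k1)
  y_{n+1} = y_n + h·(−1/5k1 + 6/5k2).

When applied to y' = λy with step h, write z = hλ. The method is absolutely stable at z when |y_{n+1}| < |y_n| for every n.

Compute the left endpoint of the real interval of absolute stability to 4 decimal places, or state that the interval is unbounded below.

Set f=λy, z=hλ:
  k1=λy_n ⇒ h·k1=z·y_n;  k2=λ(1+13/25z)y_n ⇒ h·k2=z(1+13/25z)y_n
  y_{n+1}/y_n = 1 − 1/5z + 6/5z(1+13/25z) = 1 + z + 78/125z²
  R(z) = 1 + z + 78/125z².

Boundary: |R(x)|=1, x<0.
x=-1.69: |R|=1.0922
R=1: x+78/125x²=0 ⇒ x=−125/78=-1.6026; min R=1−1/(4·78/125)=0.5994>−1
Confirm numerically:
  x=-1.465: |R|=0.87424 <1
  x=-1.058: |R|=0.64048 <1
  x=-0.944: |R|=0.61207 <1
  x=-1.743: |R|=1.15274 >1
  x=-1.686: |R|=1.08778 >1
Stable set (-1.6026, 0).

left endpoint -1.6026.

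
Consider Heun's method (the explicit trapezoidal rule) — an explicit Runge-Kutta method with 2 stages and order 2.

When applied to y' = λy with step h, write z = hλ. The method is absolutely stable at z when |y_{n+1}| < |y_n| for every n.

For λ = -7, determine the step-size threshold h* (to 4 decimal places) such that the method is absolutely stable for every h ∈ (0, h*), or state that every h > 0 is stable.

(-2.0000,0); λ=-7 ⇒ h* = 0.2857.

With y'=λy (z=hλ):
  order 2, 2-stage ⇒ R(z)=1+z+z^2/2
  (e.g. R(-0.52)=0.61520, |R|=0.61520)

Boundary: |R(x)|=1, x<0.
x=-0.52: |R|=0.6152
|R(-2)|=1.0000 |R(-1.66)|=0.7178 |R(-0.81)|=0.5181
Bisect:
  x_lo=-2.4035 |R|=1.4848  x_hi=-0.0805 |R|=0.9227
  mid=-1.24200 |R|=0.52928 →hi
  mid=-1.82273 |R|=0.83844 →hi
  mid=-2.11309 |R|=1.11949 →lo
  mid=-1.96791 |R|=0.96843 →hi
  mid=-2.04050 |R|=1.04132 →lo
  mid=-2.00421 |R|=1.00421 →lo
  mid=-1.98606 |R|=0.98616 →hi
  mid=-1.99513 |R|=0.99514 →hi
  ...
  [-2.00009,-1.99995] ⇒ x*=-2.0000
So |R|<1 on (-2.0000, 0).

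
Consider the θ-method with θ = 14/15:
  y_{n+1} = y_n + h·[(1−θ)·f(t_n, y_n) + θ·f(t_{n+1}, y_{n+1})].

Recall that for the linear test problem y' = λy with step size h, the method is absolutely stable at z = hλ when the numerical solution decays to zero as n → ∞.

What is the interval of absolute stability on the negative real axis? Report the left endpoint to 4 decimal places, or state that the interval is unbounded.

Set f=λy, z=hλ:
  y_{n+1} = y_n + z·[1/15·y_n + 14/15·y_{n+1}] ⇒ (1 − 14/15z)y_{n+1} = (1 + 1/15z)y_n
  R(z) = (1 + 1/15z)/(1 − 14/15z).

Need |R(x)|<1, x<0.
x=-0.7: |R|=0.5766
x=-2: |R|=0.3023
x=-10: |R|=0.0323
x=-100: |R|=0.0601
θ=14/15≥1/2 ⇒ |1+1/15x|<|1−14/15x| ∀x<0 ⇒ stable on all of ℝ⁻.

(−∞, 0) — no finite endpoint.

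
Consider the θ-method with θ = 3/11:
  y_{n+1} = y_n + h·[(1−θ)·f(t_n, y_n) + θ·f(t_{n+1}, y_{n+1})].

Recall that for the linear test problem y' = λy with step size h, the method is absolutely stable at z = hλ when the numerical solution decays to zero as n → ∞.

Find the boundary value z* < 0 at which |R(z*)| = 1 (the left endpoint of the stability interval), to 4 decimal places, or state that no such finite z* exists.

left endpoint -4.4000.

With y'=λy (z=hλ):
  y_{n+1} = y_n + z·[8/11·y_n + 3/11·y_{n+1}] ⇒ (1 − 3/11z)y_{n+1} = (1 + 8/11z)y_n
  ⇒ R(z) = (1 + 8/11z)/(1 − 3/11z).

Solve |R(x)|<1 on ℝ⁻.
x=-1.72: |R|=0.1708
R=−1: 1+8/11x = −1+3/11x ⇒ -5/11x=2 ⇒ x=2/(-5/11)=-4.4000
Confirm numerically:
  x=-4.369: |R|=0.99357 <1
  x=-3.966: |R|=0.90523 <1
  x=-1.955: |R|=0.27513 <1
  x=-4.514: |R|=1.02323 >1
  x=-4.501: |R|=1.02061 >1
So |R|<1 on (-4.4000, 0).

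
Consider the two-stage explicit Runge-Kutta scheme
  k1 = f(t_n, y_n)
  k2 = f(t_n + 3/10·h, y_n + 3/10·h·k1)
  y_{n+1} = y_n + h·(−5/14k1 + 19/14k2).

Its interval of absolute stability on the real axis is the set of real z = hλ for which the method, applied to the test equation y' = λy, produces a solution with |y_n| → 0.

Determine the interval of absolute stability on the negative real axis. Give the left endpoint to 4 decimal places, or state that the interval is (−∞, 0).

With y'=λy (z=hλ):
  k1=λy_n ⇒ h·k1=z·y_n;  k2=λ(1+3/10z)y_n ⇒ h·k2=z(1+3/10z)y_n
  y_{n+1}/y_n = 1 − 5/14z + 19/14z(1+3/10z) = 1 + z + 57/140z²
  Hence R(z) = 1 + z + 57/140z².

Solve |R(x)|<1 on ℝ⁻.
x=-0.89: |R|=0.4325
R=1: x+57/140x²=0 ⇒ x=−140/57=-2.4561; min R=1−1/(4·57/140)=0.3860>−1
Confirm numerically:
  x=-2.357: |R|=0.90486 <1
  x=-1.844: |R|=0.54042 <1
  x=-1.624: |R|=0.44979 <1
  x=-1.385: |R|=0.39599 <1
  x=-2.941: |R|=1.58057 >1
  x=-2.663: |R|=1.22428 >1
So |R|<1 on (-2.4561, 0).

z∈(-2.4561,0).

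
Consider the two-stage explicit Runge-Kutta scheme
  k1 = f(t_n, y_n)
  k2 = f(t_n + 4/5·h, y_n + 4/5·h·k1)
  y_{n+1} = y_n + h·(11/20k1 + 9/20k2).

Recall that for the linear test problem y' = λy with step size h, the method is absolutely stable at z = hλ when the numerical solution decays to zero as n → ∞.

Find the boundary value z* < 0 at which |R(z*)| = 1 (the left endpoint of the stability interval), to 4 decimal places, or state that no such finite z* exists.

Test eqn y'=λy, z=hλ:
  k1=λy_n ⇒ h·k1=z·y_n;  k2=λ(1+4/5z)y_n ⇒ h·k2=z(1+4/5z)y_n
  y_{n+1}/y_n = 1 + 11/20z + 9/20z(1+4/5z) = 1 + z + 9/25z²
  R(z) = 1 + z + 9/25z².

Need |R(x)|<1, x<0.
x=-0.87: |R|=0.4025
R=1: x+9/25x²=0 ⇒ x=−25/9=-2.7778; min R=1−1/(4·9/25)=0.3056>−1
Confirm numerically:
  x=-2.355: |R|=0.64157 <1
  x=-2.270: |R|=0.58504 <1
  x=-1.796: |R|=0.36522 <1
  x=-3.178: |R|=1.45789 >1
  x=-2.835: |R|=1.05840 >1
Stable set (-2.7778, 0).

z* = -2.7778.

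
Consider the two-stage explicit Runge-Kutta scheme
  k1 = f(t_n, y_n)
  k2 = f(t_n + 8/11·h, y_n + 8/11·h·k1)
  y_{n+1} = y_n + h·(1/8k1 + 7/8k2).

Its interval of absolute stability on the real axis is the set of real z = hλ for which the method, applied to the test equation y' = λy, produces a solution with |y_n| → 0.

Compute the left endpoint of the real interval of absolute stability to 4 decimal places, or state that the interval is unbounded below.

left endpoint -1.5714.

Set f=λy, z=hλ:
  k1=λy_n ⇒ h·k1=z·y_n;  k2=λ(1+8/11z)y_n ⇒ h·k2=z(1+8/11z)y_n
  y_{n+1}/y_n = 1 + 1/8z + 7/8z(1+8/11z) = 1 + z + 7/11z²
  R(z) = 1 + z + 7/11z².

Boundary: |R(x)|=1, x<0.
x=-1.01: |R|=0.6392
R=1: x+7/11x²=0 ⇒ x=−11/7=-1.5714; min R=1−1/(4·7/11)=0.6071>−1
Confirm numerically:
  x=-1.448: |R|=0.88627 <1
  x=-1.142: |R|=0.68792 <1
  x=-0.811: |R|=0.60755 <1
  x=-0.737: |R|=0.60865 <1
  x=-2.166: |R|=1.81954 >1
  x=-2.053: |R|=1.62915 >1
Interval (-1.5714, 0).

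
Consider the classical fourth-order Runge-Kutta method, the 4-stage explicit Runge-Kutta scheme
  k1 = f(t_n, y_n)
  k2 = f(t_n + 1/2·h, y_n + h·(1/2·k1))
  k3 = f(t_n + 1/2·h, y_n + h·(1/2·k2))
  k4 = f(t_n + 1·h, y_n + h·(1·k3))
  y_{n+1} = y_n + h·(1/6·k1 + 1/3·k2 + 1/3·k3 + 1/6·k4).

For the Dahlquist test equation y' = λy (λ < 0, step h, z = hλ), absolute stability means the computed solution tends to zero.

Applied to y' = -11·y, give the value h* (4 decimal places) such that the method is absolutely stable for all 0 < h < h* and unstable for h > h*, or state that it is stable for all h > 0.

(-2.7853,0); λ=-11 ⇒ h* = 0.2532.

On y'=λy, z=hλ:
  order 4, 4-stage ⇒ R(z)=1+z+z^2/2+z^3/6+z^4/24
  (e.g. R(-1.12)=0.33861, |R|=0.33861)

Find x<0 with |R(x)|<1.
x=-1.12: |R|=0.3386
|R(-1.11)|=0.3414 |R(-0.81)|=0.4474 |R(-0.55)|=0.5773
Bisect:
  x_lo=-3.3749 |R|=2.3189  x_hi=-0.3689 |R|=0.6915
  mid=-1.87193 |R|=0.29851 →hi
  mid=-2.62342 |R|=0.78214 →hi
  mid=-2.99916 |R|=1.37333 →lo
  mid=-2.81129 |R|=1.03991 →lo
  mid=-2.71736 |R|=0.90231 →hi
  mid=-2.76432 |R|=0.96884 →hi
  mid=-2.78781 |R|=1.00380 →lo
  mid=-2.77607 |R|=0.98618 →hi
  mid=-2.78194 |R|=0.99495 →hi
  ...
  [-2.78542,-2.78524] ⇒ x*=-2.7853
Stable set (-2.7853, 0).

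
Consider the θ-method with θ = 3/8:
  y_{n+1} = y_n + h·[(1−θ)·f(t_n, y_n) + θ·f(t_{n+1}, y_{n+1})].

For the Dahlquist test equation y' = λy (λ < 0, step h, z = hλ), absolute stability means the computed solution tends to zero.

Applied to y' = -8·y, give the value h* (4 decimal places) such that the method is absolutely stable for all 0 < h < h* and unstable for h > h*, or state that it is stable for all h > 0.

(-8.0000,0); λ=-8 ⇒ h* = (8)/8 = 1.0000.

Set f=λy, z=hλ:
  y_{n+1} = y_n + z·[5/8·y_n + 3/8·y_{n+1}] ⇒ (1 − 3/8z)y_{n+1} = (1 + 5/8z)y_n
  so R(z) = (1 + 5/8z)/(1 − 3/8z).

Need |R(x)|<1, x<0.
x=-0.63: |R|=0.4904
R=−1: 1+5/8x = −1+3/8x ⇒ -1/4x=2 ⇒ x=2/(-1/4)=-8.0000
Confirm numerically:
  x=-6.765: |R|=0.91271 <1
  x=-4.537: |R|=0.67952 <1
  x=-4.070: |R|=0.61108 <1
  x=-3.309: |R|=0.47666 <1
  x=-8.151: |R|=1.00931 >1
  x=-8.072: |R|=1.00447 >1
  x=-8.060: |R|=1.00373 >1
So |R|<1 on (-8.0000, 0).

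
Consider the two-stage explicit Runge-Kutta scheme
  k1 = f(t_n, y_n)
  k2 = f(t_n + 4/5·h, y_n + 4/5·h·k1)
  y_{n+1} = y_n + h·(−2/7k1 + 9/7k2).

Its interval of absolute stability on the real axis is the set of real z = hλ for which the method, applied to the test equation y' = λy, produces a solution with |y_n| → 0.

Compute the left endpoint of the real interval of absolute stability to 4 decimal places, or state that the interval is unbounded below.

z* = -0.9722.

On y'=λy, z=hλ:
  k1=λy_n ⇒ h·k1=z·y_n;  k2=λ(1+4/5z)y_n ⇒ h·k2=z(1+4/5z)y_n
  y_{n+1}/y_n = 1 − 2/7z + 9/7z(1+4/5z) = 1 + z + 36/35z²
  ⇒ R(z) = 1 + z + 36/35z².

Find x<0 with |R(x)|<1.
x=-1.01: |R|=1.0392
R=1: x+36/35x²=0 ⇒ x=−35/36=-0.9722; min R=1−1/(4·36/35)=0.7569>−1
Confirm numerically:
  x=-0.883: |R|=0.91897 <1
  x=-0.767: |R|=0.83810 <1
  x=-0.684: |R|=0.79722 <1
  x=-1.562: |R|=1.94755 >1
  x=-1.222: |R|=1.31395 >1
Stable set (-0.9722, 0).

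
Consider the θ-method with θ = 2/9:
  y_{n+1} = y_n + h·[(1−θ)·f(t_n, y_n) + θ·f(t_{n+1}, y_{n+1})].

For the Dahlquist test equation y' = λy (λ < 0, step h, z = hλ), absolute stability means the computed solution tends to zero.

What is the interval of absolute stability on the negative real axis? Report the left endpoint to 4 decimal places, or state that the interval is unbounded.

With y'=λy (z=hλ):
  y_{n+1} = y_n + z·[7/9·y_n + 2/9·y_{n+1}] ⇒ (1 − 2/9z)y_{n+1} = (1 + 7/9z)y_n
  R(z) = (1 + 7/9z)/(1 − 2/9z).

Need |R(x)|<1, x<0.
x=-1.37: |R|=0.0503
R=−1: 1+7/9x = −1+2/9x ⇒ -5/9x=2 ⇒ x=2/(-5/9)=-3.6000
Confirm numerically:
  x=-3.346: |R|=0.91907 <1
  x=-3.150: |R|=0.85294 <1
  x=-1.921: |R|=0.34629 <1
  x=-1.787: |R|=0.27907 <1
  x=-4.189: |R|=1.16947 >1
  x=-3.963: |R|=1.10723 >1
  x=-3.680: |R|=1.02445 >1
Interval (-3.6000, 0).

(-3.6000, 0).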